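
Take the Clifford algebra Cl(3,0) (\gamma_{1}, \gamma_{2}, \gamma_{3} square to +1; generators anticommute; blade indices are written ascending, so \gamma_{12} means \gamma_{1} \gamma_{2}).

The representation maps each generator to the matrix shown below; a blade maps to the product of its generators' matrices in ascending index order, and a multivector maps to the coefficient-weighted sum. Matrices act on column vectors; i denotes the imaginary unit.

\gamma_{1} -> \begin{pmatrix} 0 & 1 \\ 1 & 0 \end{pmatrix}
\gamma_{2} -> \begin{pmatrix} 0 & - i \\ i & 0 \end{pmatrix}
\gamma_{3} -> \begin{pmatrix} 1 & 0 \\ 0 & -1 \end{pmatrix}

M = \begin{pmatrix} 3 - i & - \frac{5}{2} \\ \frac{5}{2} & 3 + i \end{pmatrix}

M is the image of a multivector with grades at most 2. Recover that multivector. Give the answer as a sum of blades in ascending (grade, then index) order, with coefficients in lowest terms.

Method: 1, rho(\gamma_{1}), rho(\gamma_{2}), rho(\gamma_{3}) form a trace-orthogonal basis of the 2x2 complex matrices (tr(X Y) = 2 if X = Y, else 0), so M = m0*1 + m1*rho(\gamma_{1}) + m2*rho(\gamma_{2}) + m3*rho(\gamma_{3}) with m0 = tr(M)/2 = 3, m1 = tr(M rho(\gamma_{1}))/2 = 0, m2 = tr(M rho(\gamma_{2}))/2 = - \frac{5 i}{2}, m3 = tr(M rho(\gamma_{3}))/2 = - i.
Multiplying table entries, the bivector images are rho(\gamma_{12}) = i*rho(\gamma_{3}), rho(\gamma_{13}) = -i*rho(\gamma_{2}), rho(\gamma_{23}) = i*rho(\gamma_{1}); with real blade coefficients the real parts of m0..m3 are the coefficients of 1, \gamma_{1}, \gamma_{2}, \gamma_{3} and the imaginary parts give the bivectors (\gamma_{23}: Im m1, \gamma_{13}: -Im m2, \gamma_{12}: Im m3).
Answer: 3 - \gamma_{12} + \frac{5}{2} \gamma_{13}


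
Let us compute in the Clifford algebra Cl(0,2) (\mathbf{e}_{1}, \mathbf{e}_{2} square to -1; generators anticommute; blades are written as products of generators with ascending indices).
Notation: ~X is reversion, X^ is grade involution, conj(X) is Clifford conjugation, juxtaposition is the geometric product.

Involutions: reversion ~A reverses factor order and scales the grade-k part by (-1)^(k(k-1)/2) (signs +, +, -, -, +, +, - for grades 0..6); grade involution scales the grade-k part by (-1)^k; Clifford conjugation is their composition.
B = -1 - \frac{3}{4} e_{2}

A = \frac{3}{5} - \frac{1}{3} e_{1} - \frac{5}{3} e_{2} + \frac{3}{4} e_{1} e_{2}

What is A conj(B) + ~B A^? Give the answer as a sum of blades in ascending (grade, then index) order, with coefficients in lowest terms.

first term: \frac{13}{20} - \frac{11}{48} e_{1} + \frac{127}{60} e_{2} - e_{1} e_{2}
second term: \frac{13}{20} - \frac{43}{48} e_{1} - \frac{127}{60} e_{2} - \frac{1}{2} e_{1} e_{2}
Answer: \frac{13}{10} - \frac{9}{8} e_{1} - \frac{3}{2} e_{1} e_{2}


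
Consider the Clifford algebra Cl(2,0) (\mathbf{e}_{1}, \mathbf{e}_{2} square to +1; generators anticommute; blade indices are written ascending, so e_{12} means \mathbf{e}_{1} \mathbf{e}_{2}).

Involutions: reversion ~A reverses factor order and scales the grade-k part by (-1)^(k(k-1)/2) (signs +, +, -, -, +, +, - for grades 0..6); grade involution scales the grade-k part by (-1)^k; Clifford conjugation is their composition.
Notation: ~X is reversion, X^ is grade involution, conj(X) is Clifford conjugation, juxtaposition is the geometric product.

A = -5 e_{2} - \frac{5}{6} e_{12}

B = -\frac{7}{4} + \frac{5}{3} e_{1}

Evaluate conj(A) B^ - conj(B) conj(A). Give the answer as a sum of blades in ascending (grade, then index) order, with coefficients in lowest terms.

first term: -\frac{265}{36} e_{2} + \frac{55}{8} e_{12}
second term: -\frac{365}{36} e_{2} - \frac{235}{24} e_{12}
Answer: \frac{25}{9} e_{2} + \frac{50}{3} e_{12}


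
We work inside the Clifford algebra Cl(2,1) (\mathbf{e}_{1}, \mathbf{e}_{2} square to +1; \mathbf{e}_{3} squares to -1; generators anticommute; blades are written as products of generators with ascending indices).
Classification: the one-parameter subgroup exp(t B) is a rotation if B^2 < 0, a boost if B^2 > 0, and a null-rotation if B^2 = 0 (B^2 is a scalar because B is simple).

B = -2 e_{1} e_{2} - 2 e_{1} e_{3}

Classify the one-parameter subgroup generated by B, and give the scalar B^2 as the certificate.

B^2 term by term: the squares give (-2)^2*(e_{1} e_{2})^2 + (-2)^2*(e_{1} e_{3})^2 = 4*(-1) + 4*(+1) = 0 (each basis 2-blade squares to minus the product of its generators' squares); cross terms between blades sharing an index anticommute and cancel. So B^2 = 0.
Answer: null-rotation, certificate B^2 = 0. Key observation: B^2 = 0 is a conjugation invariant, so its sign decides the class regardless of the surface form of B.


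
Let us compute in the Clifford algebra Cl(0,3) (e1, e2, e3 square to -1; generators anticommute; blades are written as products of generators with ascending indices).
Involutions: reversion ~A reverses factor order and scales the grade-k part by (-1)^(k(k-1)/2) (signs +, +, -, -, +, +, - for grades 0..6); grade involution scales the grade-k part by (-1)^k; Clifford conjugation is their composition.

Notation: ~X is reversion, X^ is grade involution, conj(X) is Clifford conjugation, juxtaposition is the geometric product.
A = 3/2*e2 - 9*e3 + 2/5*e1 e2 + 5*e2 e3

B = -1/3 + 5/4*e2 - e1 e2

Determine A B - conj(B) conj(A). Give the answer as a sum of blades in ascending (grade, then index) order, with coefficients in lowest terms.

first term: -59/40 - 2*e1 - 1/2*e2 + 37/4*e3 - 2/15*e1 e2 - 5*e1 e3 + 115/12*e2 e3 + 9*e1 e2 e3
second term: -59/40 + 2*e1 + 1/2*e2 - 37/4*e3 + 2/15*e1 e2 + 5*e1 e3 - 115/12*e2 e3 + 9*e1 e2 e3
Answer: -4*e1 - e2 + 37/2*e3 - 4/15*e1 e2 - 10*e1 e3 + 115/6*e2 e3


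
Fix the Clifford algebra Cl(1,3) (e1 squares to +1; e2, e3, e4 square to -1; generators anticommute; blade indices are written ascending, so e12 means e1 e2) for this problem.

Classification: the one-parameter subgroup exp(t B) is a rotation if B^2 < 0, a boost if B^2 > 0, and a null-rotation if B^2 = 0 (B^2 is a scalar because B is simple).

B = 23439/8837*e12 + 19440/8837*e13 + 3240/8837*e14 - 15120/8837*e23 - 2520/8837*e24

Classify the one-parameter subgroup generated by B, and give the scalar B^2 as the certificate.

B^2 term by term: the squares give (23439/8837)^2*(e12)^2 + (19440/8837)^2*(e13)^2 + (3240/8837)^2*(e14)^2 + (-15120/8837)^2*(e23)^2 + (-2520/8837)^2*(e24)^2 = 549386721/78092569*(+1) + 377913600/78092569*(+1) + 10497600/78092569*(+1) + 228614400/78092569*(-1) + 6350400/78092569*(-1) = 9 (each basis 2-blade squares to minus the product of its generators' squares); cross terms between blades sharing an index anticommute and cancel; the commuting (index-disjoint) pairs give grade-4 terms 2*c*c'*(blade product), which cancel blade by blade — e1234: 97977600/78092569 - 97977600/78092569 = 0 — confirming B is simple. So B^2 = 9.
Answer: boost, certificate B^2 = 9. Why this suffices: the scalar 9 survives any versor conjugation, so its sign alone determines the class however B is presented.


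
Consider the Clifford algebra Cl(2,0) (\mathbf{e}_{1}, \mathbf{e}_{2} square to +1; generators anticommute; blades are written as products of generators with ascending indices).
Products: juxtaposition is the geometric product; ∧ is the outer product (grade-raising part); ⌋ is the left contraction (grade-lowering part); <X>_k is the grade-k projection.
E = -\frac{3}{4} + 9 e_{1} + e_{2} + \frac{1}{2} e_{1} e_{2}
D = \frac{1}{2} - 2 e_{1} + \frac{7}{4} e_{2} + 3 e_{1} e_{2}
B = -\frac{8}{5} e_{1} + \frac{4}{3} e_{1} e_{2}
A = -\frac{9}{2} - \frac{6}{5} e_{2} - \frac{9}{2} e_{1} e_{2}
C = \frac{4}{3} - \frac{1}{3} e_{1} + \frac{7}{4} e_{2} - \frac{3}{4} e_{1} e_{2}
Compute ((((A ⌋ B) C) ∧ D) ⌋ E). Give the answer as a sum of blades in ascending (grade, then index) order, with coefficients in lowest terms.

step 1: 6 + \frac{44}{5} e_{1} - 6 e_{1} e_{2}
step 2: \frac{17}{30} - \frac{23}{30} e_{1} + \frac{19}{10} e_{2} + \frac{29}{10} e_{1} e_{2}
step 3: \frac{17}{60} - \frac{91}{60} e_{1} + \frac{233}{120} e_{2} + \frac{673}{120} e_{1} e_{2}
step 4: -\frac{589}{40} + \frac{379}{240} e_{1} - \frac{19}{40} e_{2} + \frac{17}{120} e_{1} e_{2}
Answer: -\frac{589}{40} + \frac{379}{240} e_{1} - \frac{19}{40} e_{2} + \frac{17}{120} e_{1} e_{2}


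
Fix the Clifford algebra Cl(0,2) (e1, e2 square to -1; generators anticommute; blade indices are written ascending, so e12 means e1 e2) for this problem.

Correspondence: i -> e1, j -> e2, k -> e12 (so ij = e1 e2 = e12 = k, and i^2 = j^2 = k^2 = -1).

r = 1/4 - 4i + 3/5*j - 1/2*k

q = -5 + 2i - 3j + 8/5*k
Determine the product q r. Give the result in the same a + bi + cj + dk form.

In blades: q = -5 + 2*e1 - 3*e2 + 8/5*e12, r = 1/4 - 4*e1 + 3/5*e2 - 1/2*e12.
Distribute q over r term by term (generator squares from the signature, products reordered to ascending indices): (-5)*r = -5/4 + 20*e1 - 3*e2 + 5/2*e12; (2*e1)*r = 8 + 1/2*e1 + e2 + 6/5*e12; (-3*e2)*r = 9/5 + 3/2*e1 - 3/4*e2 - 12*e12; (8/5*e12)*r = 4/5 - 24/25*e1 - 32/5*e2 + 2/5*e12.
Sum: 187/20 + 526/25*e1 - 183/20*e2 - 79/10*e12; translating back through the correspondence:
Answer: 187/20 + 526/25*i - 183/20*j - 79/10*k


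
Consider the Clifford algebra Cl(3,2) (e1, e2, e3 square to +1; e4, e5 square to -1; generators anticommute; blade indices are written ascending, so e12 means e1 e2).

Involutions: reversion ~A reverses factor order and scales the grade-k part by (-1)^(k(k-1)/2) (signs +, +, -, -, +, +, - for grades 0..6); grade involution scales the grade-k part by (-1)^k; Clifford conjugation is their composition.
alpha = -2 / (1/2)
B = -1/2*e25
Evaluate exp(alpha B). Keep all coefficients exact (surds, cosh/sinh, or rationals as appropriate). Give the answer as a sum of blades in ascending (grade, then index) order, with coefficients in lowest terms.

B^2 = (-1/2)^2*(e25)^2 = 1/4*(+1) = 1/4 (a basis 2-blade squares to minus the product of its generators' squares).
B^2 = 1/4 — the series telescopes hyperbolically here: l = 1/2, alpha*l = -2, so exp(alpha B) = cosh(-2) + (sinh(-2)/(1/2))*B = cosh(2) + (-2*sinh(2))*B.
Answer: cosh(2) + sinh(2)*e25


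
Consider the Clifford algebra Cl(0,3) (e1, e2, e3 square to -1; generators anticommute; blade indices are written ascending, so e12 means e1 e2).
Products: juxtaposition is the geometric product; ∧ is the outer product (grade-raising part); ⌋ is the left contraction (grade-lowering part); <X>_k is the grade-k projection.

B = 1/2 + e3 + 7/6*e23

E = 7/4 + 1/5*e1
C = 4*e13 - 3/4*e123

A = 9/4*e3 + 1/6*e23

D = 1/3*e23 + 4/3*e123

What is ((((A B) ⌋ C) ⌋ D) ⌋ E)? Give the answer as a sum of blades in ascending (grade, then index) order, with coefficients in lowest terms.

step 1: -22/9 + 59/24*e2 + 9/8*e3 + 1/12*e23
step 2: 73/16*e1 + 27/32*e12 - 3347/288*e13 + 11/6*e123
step 3: 22/9 - 3347/216*e2 - 9/8*e3 - 73/12*e23
step 4: 77/18 + 22/45*e1
Answer: 77/18 + 22/45*e1


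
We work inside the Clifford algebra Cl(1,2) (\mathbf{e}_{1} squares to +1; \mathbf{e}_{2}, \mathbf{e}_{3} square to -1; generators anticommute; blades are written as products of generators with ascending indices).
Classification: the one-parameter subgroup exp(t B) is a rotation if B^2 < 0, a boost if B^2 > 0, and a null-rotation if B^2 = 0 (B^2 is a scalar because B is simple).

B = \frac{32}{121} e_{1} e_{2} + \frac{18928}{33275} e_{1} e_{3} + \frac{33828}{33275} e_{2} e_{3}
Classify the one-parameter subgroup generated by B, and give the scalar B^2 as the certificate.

B^2 term by term: the squares give (\frac{32}{121})^2*(e_{1} e_{2})^2 + (\frac{18928}{33275})^2*(e_{1} e_{3})^2 + (\frac{33828}{33275})^2*(e_{2} e_{3})^2 = \frac{1024}{14641}*(+1) + \frac{358269184}{1107225625}*(+1) + \frac{1144333584}{1107225625}*(-1) = -\frac{16}{25} (each basis 2-blade squares to minus the product of its generators' squares); cross terms between blades sharing an index anticommute and cancel. So B^2 = -\frac{16}{25}.
Answer: rotation, certificate B^2 = -\frac{16}{25}. No conjugation can change B^2 = -\frac{16}{25}; the sign gives the class.


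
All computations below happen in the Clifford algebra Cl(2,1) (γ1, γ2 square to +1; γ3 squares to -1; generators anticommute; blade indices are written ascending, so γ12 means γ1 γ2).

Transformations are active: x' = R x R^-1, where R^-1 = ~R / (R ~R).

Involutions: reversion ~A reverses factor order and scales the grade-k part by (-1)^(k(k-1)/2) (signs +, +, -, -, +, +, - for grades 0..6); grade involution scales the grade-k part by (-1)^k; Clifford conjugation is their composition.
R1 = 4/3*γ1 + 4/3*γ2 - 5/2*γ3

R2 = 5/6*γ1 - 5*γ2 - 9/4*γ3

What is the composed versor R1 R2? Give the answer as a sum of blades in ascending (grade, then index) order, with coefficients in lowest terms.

Distribute over the terms of R1 (each basis-blade product reordered to ascending indices, repeated generators contracted through their squares):
(4/3*γ1) R2 = 10/9 - 20/3*γ12 - 3*γ13
(4/3*γ2) R2 = -20/3 - 10/9*γ12 - 3*γ23
(-5/2*γ3) R2 = -45/8 + 25/12*γ13 - 25/2*γ23
Summing the partial products and collecting blades:
Answer: -805/72 - 70/9*γ12 - 11/12*γ13 - 31/2*γ23


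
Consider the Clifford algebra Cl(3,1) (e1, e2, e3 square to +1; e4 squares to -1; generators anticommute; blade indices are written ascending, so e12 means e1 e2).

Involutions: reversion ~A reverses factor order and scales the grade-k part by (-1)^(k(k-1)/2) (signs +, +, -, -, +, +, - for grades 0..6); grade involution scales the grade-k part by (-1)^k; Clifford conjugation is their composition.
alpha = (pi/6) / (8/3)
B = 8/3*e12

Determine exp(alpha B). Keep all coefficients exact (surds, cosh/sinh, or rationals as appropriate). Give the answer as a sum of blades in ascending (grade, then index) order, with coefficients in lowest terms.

B^2 = (8/3)^2*(e12)^2 = 64/9*(-1) = -64/9 (a basis 2-blade squares to minus the product of its generators' squares).
B^2 = -64/9 — a negative square means the series sums to a rotation: l = 8/3, alpha*l = pi/6, so exp(alpha B) = cos(pi/6) + (sin(pi/6)/(8/3))*B = sqrt(3)/2 + (3/16)*B.
Answer: sqrt(3)/2 + 1/2*e12


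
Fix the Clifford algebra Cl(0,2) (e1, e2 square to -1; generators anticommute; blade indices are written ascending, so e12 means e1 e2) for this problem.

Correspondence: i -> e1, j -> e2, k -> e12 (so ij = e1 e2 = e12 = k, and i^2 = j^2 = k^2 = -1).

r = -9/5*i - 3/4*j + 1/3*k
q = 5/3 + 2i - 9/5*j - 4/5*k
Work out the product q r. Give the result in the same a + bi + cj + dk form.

In blades: q = 5/3 + 2*e1 - 9/5*e2 - 4/5*e12, r = -9/5*e1 - 3/4*e2 + 1/3*e12.
Distribute q over r term by term (generator squares from the signature, products reordered to ascending indices): (5/3)*r = -3*e1 - 5/4*e2 + 5/9*e12; (2*e1)*r = 18/5 - 2/3*e2 - 3/2*e12; (-9/5*e2)*r = -27/20 - 3/5*e1 - 81/25*e12; (-4/5*e12)*r = 4/15 - 3/5*e1 + 36/25*e2.
Sum: 151/60 - 21/5*e1 - 143/300*e2 - 1883/450*e12; translating back through the correspondence:
Answer: 151/60 - 21/5*i - 143/300*j - 1883/450*k


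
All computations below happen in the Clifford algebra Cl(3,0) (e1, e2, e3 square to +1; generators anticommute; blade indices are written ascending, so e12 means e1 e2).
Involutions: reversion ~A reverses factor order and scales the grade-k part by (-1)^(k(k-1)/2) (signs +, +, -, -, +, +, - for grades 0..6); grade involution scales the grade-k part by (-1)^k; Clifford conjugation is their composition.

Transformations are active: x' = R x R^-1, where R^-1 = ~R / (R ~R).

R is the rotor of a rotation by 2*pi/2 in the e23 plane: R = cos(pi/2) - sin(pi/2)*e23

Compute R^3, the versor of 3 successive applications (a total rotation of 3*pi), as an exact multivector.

Rotor phase runs at HALF the rotation angle; powers of one rotor simply add phase, so after 3 steps in e23 the phase is 3*pi/2 = 3*pi/2 and R^3 = cos(3*pi/2) - sin(3*pi/2)*e23.
cos(3*pi/2) = 0 and sin(3*pi/2) = -1, so R^3 = e23. The net rotation is 1*pi (after discarding 1 full turn, each of which contributes a factor -1 to the rotor); the rotor keeps the half-angle phase exactly.
Answer: e23


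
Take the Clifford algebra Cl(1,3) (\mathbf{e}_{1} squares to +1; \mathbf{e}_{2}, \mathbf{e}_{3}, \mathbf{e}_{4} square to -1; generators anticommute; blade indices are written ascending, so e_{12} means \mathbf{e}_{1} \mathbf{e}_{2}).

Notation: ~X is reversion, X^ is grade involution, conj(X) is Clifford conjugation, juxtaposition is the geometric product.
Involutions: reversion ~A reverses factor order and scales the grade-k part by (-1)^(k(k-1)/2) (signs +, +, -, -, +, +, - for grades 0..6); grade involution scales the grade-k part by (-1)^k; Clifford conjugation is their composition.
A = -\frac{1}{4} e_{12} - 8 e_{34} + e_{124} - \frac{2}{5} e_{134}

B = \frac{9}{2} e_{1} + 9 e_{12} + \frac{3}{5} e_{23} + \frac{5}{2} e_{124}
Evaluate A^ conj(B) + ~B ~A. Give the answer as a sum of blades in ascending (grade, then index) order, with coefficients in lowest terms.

first term: \frac{19}{4} - \frac{9}{8} e_{2} + \frac{67}{8} e_{4} - \frac{3}{20} e_{13} - e_{23} + \frac{93}{10} e_{24} - \frac{9}{5} e_{34} + 20 e_{123} - \frac{6}{25} e_{124} + \frac{177}{5} e_{134} - \frac{18}{5} e_{234} + 72 e_{1234}
second term: -\frac{19}{4} + \frac{9}{8} e_{2} + \frac{67}{8} e_{4} - \frac{3}{20} e_{13} - e_{23} + \frac{3}{10} e_{24} + \frac{9}{5} e_{34} - 20 e_{123} + \frac{6}{25} e_{124} + \frac{183}{5} e_{134} + \frac{18}{5} e_{234} - 72 e_{1234}
Answer: \frac{67}{4} e_{4} - \frac{3}{10} e_{13} - 2 e_{23} + \frac{48}{5} e_{24} + 72 e_{134}


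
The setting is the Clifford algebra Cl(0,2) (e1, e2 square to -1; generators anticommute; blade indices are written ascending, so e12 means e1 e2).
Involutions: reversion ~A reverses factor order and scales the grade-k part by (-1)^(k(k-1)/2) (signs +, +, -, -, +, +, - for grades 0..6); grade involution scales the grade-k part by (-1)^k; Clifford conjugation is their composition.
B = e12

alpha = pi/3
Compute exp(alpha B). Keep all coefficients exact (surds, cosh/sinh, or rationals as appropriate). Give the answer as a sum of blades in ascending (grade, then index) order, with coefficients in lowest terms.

B^2 = (1)^2*(e12)^2 = 1*(-1) = -1 (a basis 2-blade squares to minus the product of its generators' squares).
B^2 = -1 — the negative square puts this in the circular regime; l = 1, alpha*l = pi/3, so exp(alpha B) = cos(pi/3) + (sin(pi/3)/1)*B = 1/2 + (sqrt(3)/2)*B.
Answer: 1/2 + sqrt(3)/2*e12


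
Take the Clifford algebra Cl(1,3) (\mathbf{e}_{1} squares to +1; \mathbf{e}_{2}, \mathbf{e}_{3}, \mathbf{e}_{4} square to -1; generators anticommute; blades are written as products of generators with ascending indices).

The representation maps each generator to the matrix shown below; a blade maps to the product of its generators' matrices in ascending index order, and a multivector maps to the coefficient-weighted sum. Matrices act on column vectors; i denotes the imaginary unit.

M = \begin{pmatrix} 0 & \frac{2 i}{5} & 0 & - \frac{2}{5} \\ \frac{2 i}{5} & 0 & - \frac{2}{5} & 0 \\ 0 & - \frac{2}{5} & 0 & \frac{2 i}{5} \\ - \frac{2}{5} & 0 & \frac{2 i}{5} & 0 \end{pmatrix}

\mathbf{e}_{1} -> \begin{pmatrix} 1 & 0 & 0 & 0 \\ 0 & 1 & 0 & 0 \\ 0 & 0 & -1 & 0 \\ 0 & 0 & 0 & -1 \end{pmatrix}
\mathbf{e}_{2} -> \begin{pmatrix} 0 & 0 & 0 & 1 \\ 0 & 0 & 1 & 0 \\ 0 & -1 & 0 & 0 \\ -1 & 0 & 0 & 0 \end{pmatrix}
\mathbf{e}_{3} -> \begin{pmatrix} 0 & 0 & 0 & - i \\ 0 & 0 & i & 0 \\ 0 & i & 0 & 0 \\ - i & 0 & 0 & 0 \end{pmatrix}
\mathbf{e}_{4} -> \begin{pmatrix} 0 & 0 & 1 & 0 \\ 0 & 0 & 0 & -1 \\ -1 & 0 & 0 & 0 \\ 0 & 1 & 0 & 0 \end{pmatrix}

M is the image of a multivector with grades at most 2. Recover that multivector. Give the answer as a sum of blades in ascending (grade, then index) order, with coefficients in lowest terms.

Method: the blade images are trace-orthogonal — tr(rho(e_A) rho(e_B)^-1) = 4 if A = B and 0 otherwise — and rho(e_A)^-1 = (e_A)^2 * rho(e_A) with (e_A)^2 = +1 or -1, so the coefficient of e_A in the preimage is (e_A)^2 * tr(M rho(e_A))/4.
Nonzero projections over blades of grade <= 2: e_{1} e_{2}: (e_{1} e_{2})^2 = +1, tr(M rho(e_{1} e_{2})) = - \frac{8}{5}, coefficient -\frac{2}{5}; e_{3} e_{4}: (e_{3} e_{4})^2 = -1, tr(M rho(e_{3} e_{4})) = \frac{8}{5}, coefficient -\frac{2}{5}. Every other blade of grade <= 2 projects to 0.
Answer: -\frac{2}{5} e_{1} e_{2} - \frac{2}{5} e_{3} e_{4}


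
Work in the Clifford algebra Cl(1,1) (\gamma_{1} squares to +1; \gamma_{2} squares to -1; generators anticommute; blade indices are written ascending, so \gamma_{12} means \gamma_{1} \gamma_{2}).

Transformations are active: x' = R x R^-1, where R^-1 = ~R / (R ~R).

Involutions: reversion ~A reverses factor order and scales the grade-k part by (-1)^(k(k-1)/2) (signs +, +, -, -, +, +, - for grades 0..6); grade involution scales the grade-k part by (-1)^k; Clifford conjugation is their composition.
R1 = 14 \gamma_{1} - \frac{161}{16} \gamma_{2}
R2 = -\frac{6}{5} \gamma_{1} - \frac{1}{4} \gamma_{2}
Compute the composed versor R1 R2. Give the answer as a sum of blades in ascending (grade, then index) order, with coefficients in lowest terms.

Distribute over the terms of R1 (each basis-blade product reordered to ascending indices, repeated generators contracted through their squares):
(14 \gamma_{1}) R2 = -\frac{84}{5} - \frac{7}{2} \gamma_{12}
(-\frac{161}{16} \gamma_{2}) R2 = -\frac{161}{64} - \frac{483}{40} \gamma_{12}
Summing the partial products and collecting blades:
Answer: -\frac{6181}{320} - \frac{623}{40} \gamma_{12}


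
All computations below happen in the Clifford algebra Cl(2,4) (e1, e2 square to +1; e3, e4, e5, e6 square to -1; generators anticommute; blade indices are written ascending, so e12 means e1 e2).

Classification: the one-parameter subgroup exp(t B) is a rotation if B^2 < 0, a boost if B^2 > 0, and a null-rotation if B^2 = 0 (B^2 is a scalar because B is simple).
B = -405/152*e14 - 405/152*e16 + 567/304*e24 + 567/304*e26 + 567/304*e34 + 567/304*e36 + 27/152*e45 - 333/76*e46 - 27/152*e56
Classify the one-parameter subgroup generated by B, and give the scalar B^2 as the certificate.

B^2 term by term: the squares give (-405/152)^2*(e14)^2 + (-405/152)^2*(e16)^2 + (567/304)^2*(e24)^2 + (567/304)^2*(e26)^2 + (567/304)^2*(e34)^2 + (567/304)^2*(e36)^2 + (27/152)^2*(e45)^2 + (-333/76)^2*(e46)^2 + (-27/152)^2*(e56)^2 = 164025/23104*(+1) + 164025/23104*(+1) + 321489/92416*(+1) + 321489/92416*(+1) + 321489/92416*(-1) + 321489/92416*(-1) + 729/23104*(-1) + 110889/5776*(-1) + 729/23104*(-1) = -81/16 (each basis 2-blade squares to minus the product of its generators' squares); cross terms between blades sharing an index anticommute and cancel; the commuting (index-disjoint) pairs give grade-4 terms 2*c*c'*(blade product), which cancel blade by blade — e1246: 229635/23104 - 229635/23104 = 0; e1346: 229635/23104 - 229635/23104 = 0; e1456: 10935/11552 - 10935/11552 = 0; e2346: -321489/46208 + 321489/46208 = 0; e2456: -15309/23104 + 15309/23104 = 0; e3456: -15309/23104 + 15309/23104 = 0 — confirming B is simple. So B^2 = -81/16.
Answer: rotation, certificate B^2 = -81/16. B^2 = -81/16 is basis-independent, so its sign is the whole story.


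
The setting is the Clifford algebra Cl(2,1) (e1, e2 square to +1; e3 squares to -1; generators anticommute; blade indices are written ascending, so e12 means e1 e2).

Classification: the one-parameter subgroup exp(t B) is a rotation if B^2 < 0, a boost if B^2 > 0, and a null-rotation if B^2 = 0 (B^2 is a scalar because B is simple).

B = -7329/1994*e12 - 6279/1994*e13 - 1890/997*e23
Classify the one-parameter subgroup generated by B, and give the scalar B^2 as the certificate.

B^2 term by term: the squares give (-7329/1994)^2*(e12)^2 + (-6279/1994)^2*(e13)^2 + (-1890/997)^2*(e23)^2 = 53714241/3976036*(-1) + 39425841/3976036*(+1) + 3572100/994009*(+1) = 0 (each basis 2-blade squares to minus the product of its generators' squares); cross terms between blades sharing an index anticommute and cancel. So B^2 = 0.
Answer: null-rotation, certificate B^2 = 0. Check the certificate: B^2 = 0, and that sign is decisive whatever form B takes.


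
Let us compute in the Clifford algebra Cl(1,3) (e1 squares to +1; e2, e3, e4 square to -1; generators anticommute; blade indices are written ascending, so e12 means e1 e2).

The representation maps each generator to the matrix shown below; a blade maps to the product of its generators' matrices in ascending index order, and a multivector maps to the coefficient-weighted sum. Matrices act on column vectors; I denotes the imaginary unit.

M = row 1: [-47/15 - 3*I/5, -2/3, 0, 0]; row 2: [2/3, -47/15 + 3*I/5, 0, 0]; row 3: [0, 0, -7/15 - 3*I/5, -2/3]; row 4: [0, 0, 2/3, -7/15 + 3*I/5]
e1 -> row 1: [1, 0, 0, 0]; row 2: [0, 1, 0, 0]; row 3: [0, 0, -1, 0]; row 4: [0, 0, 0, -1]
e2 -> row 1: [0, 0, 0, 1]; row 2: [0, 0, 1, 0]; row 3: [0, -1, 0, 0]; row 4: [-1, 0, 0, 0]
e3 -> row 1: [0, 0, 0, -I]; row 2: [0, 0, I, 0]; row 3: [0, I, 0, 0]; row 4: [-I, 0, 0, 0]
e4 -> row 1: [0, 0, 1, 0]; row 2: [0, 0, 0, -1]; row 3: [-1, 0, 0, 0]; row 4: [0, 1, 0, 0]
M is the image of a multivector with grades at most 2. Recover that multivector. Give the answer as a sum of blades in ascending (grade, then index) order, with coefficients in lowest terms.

Method: the blade images are trace-orthogonal — tr(rho(e_A) rho(e_B)^-1) = 4 if A = B and 0 otherwise — and rho(e_A)^-1 = (e_A)^2 * rho(e_A) with (e_A)^2 = +1 or -1, so the coefficient of e_A in the preimage is (e_A)^2 * tr(M rho(e_A))/4.
Nonzero projections over blades of grade <= 2: 1: (1)^2 = +1, tr(M 1) = -36/5, coefficient -9/5; e1: (e1)^2 = +1, tr(M rho(e1)) = -16/3, coefficient -4/3; e23: (e23)^2 = -1, tr(M rho(e23)) = -12/5, coefficient 3/5; e24: (e24)^2 = -1, tr(M rho(e24)) = 8/3, coefficient -2/3. Every other blade of grade <= 2 projects to 0.
Answer: -9/5 - 4/3*e1 + 3/5*e23 - 2/3*e24


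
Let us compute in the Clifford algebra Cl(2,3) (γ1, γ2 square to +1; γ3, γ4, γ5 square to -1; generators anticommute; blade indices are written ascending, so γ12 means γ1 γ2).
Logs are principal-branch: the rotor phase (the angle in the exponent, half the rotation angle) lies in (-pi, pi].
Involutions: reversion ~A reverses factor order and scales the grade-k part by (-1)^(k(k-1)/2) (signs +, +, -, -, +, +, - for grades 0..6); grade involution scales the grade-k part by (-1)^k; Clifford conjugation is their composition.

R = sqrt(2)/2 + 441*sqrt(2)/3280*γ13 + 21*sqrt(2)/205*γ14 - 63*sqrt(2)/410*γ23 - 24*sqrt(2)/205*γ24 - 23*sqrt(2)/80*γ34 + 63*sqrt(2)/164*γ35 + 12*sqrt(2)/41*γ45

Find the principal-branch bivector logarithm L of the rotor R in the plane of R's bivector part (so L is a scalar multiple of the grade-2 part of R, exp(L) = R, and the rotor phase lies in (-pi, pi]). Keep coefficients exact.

The scalar part of R is sqrt(2)/2, which fixes the principal-branch rotor phase; the unit plane is then the bivector part divided by the sine of that phase, and L is that plane scaled by the phase.
Concretely: cos(phase) = sqrt(2)/2 gives phase = ±pi/4, and since phase/sin(phase) is even the sign is immaterial: L = (phase/sin(phase)) * <R>_2 = (sqrt(2)*pi/4) * <R>_2.
Answer: 441*pi/6560*γ13 + 21*pi/410*γ14 - 63*pi/820*γ23 - 12*pi/205*γ24 - 23*pi/160*γ34 + 63*pi/328*γ35 + 6*pi/41*γ45


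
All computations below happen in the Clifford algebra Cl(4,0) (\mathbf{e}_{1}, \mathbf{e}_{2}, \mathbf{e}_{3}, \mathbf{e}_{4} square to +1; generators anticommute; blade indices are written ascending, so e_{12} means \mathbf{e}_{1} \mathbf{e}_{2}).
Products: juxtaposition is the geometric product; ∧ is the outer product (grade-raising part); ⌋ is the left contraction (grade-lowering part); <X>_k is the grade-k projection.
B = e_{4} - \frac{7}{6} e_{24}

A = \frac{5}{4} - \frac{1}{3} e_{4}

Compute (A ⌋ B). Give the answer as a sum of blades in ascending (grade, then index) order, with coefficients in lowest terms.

step 1: -\frac{1}{3} - \frac{7}{18} e_{2} + \frac{5}{4} e_{4} - \frac{35}{24} e_{24}
Answer: -\frac{1}{3} - \frac{7}{18} e_{2} + \frac{5}{4} e_{4} - \frac{35}{24} e_{24}


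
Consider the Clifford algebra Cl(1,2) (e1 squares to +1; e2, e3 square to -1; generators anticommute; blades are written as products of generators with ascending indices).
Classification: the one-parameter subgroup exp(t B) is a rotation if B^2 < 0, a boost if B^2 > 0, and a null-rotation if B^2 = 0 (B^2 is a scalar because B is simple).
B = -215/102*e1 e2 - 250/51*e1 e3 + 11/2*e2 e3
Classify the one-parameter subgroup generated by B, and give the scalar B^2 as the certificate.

B^2 term by term: the squares give (-215/102)^2*(e1 e2)^2 + (-250/51)^2*(e1 e3)^2 + (11/2)^2*(e2 e3)^2 = 46225/10404*(+1) + 62500/2601*(+1) + 121/4*(-1) = -16/9 (each basis 2-blade squares to minus the product of its generators' squares); cross terms between blades sharing an index anticommute and cancel. So B^2 = -16/9.
Answer: rotation, certificate B^2 = -16/9. B^2 = -16/9 is basis-independent, so its sign is the whole story.


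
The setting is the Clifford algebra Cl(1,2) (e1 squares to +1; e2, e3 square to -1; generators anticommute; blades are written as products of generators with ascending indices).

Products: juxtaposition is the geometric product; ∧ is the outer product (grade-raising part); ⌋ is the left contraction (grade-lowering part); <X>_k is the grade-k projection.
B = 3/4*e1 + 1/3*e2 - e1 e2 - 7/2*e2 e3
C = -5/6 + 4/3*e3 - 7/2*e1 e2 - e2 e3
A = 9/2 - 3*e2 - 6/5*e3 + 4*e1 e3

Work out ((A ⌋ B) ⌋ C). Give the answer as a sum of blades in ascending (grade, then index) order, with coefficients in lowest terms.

step 1: 1 + 51/8*e1 + 57/10*e2 - 21/2*e3 - 9/2*e1 e2 - 63/4*e2 e3
step 2: 79/6 - 399/20*e1 - 189/16*e2 + 211/30*e3 - 7/2*e1 e2 - e2 e3
Answer: 79/6 - 399/20*e1 - 189/16*e2 + 211/30*e3 - 7/2*e1 e2 - e2 e3


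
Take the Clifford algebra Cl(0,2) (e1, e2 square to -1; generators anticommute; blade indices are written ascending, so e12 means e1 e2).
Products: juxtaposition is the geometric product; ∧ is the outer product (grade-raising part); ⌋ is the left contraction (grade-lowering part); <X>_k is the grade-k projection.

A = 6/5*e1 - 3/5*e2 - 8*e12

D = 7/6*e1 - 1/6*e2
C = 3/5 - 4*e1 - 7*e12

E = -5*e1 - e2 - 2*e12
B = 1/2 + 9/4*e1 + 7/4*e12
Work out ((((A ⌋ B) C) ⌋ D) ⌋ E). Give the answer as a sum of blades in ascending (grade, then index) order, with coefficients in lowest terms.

step 1: 113/10 - 21/20*e1 - 21/10*e2
step 2: 129/50 - 3113/100*e1 - 861/100*e2 - 175/2*e12
step 3: 2093/60 + 301/100*e1 - 43/100*e2
step 4: 731/50 - 52067/300*e1 - 8659/300*e2 - 2093/30*e12
Answer: 731/50 - 52067/300*e1 - 8659/300*e2 - 2093/30*e12


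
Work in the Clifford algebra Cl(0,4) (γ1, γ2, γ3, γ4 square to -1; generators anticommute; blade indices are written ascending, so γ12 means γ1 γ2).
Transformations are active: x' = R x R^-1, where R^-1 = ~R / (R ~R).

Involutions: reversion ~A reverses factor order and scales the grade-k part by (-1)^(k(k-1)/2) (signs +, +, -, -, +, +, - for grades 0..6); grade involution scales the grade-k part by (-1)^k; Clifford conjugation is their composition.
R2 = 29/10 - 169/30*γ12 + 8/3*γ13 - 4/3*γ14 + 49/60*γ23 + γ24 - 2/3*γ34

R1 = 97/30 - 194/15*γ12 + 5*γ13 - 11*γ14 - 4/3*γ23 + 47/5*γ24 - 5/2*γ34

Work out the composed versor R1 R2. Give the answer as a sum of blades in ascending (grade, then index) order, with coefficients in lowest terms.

Distribute over the grade parts of R1 (each basis-blade product reordered to ascending indices, repeated generators contracted through their squares):
<R1>_0 (= 97/30) R2 = 2813/300 - 16393/900*γ12 + 388/45*γ13 - 194/45*γ14 + 4753/1800*γ23 + 97/30*γ24 - 97/45*γ34
<R1>_2 (= -194/15*γ12 + 5*γ13 - 11*γ14 - 4/3*γ23 + 47/5*γ24 - 5/2*γ34) R2 = -24938/225 - 25501/900*γ12 + 2743/75*γ13 - 5644/75*γ14 - 628/45*γ23 - 36707/1800*γ24 + 961/150*γ34 - 437/30*γ1234
Summing the partial products and collecting blades:
Answer: -91313/900 - 20947/450*γ12 + 10169/225*γ13 - 17902/225*γ14 - 2263/200*γ23 - 30887/1800*γ24 + 1913/450*γ34 - 437/30*γ1234


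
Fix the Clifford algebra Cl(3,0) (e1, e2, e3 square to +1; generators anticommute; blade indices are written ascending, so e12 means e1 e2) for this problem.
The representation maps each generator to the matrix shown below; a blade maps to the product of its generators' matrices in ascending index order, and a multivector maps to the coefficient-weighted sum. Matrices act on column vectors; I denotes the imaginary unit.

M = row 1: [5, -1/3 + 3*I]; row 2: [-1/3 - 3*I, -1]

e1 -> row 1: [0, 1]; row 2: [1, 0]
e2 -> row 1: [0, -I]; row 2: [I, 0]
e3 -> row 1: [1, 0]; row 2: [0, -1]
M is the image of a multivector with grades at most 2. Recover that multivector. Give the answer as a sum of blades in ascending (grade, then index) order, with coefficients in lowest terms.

Method: 1, rho(e1), rho(e2), rho(e3) form a trace-orthogonal basis of the 2x2 complex matrices (tr(X Y) = 2 if X = Y, else 0), so M = m0*1 + m1*rho(e1) + m2*rho(e2) + m3*rho(e3) with m0 = tr(M)/2 = 2, m1 = tr(M rho(e1))/2 = -1/3, m2 = tr(M rho(e2))/2 = -3, m3 = tr(M rho(e3))/2 = 3.
Multiplying table entries, the bivector images are rho(e12) = I*rho(e3), rho(e13) = -I*rho(e2), rho(e23) = I*rho(e1); with real blade coefficients the real parts of m0..m3 are the coefficients of 1, e1, e2, e3 and the imaginary parts give the bivectors (e23: Im m1, e13: -Im m2, e12: Im m3).
Answer: 2 - 1/3*e1 - 3*e2 + 3*e3


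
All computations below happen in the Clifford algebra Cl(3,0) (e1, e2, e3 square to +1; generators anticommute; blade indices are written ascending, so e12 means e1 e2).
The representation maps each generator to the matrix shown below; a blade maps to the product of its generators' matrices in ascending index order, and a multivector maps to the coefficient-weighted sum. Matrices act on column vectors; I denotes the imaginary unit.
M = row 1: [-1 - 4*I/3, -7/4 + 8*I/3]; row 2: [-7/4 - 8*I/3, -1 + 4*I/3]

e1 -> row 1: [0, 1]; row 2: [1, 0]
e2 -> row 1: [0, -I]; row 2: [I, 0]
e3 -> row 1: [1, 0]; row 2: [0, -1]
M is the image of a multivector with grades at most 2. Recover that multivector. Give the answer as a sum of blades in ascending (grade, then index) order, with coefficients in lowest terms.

Method: 1, rho(e1), rho(e2), rho(e3) form a trace-orthogonal basis of the 2x2 complex matrices (tr(X Y) = 2 if X = Y, else 0), so M = m0*1 + m1*rho(e1) + m2*rho(e2) + m3*rho(e3) with m0 = tr(M)/2 = -1, m1 = tr(M rho(e1))/2 = -7/4, m2 = tr(M rho(e2))/2 = -8/3, m3 = tr(M rho(e3))/2 = -4*I/3.
Multiplying table entries, the bivector images are rho(e12) = I*rho(e3), rho(e13) = -I*rho(e2), rho(e23) = I*rho(e1); with real blade coefficients the real parts of m0..m3 are the coefficients of 1, e1, e2, e3 and the imaginary parts give the bivectors (e23: Im m1, e13: -Im m2, e12: Im m3).
Answer: -1 - 7/4*e1 - 8/3*e2 - 4/3*e12


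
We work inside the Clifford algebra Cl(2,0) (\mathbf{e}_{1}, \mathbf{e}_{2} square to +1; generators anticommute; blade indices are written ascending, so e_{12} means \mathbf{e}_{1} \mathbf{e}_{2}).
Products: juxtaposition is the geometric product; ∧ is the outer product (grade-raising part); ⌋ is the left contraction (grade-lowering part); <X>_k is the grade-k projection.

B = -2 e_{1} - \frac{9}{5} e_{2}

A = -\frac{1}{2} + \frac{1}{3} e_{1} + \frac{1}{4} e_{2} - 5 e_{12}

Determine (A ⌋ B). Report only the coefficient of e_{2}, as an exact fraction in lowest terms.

step 1: -\frac{67}{60} + e_{1} + \frac{9}{10} e_{2}
Answer: \frac{9}{10}


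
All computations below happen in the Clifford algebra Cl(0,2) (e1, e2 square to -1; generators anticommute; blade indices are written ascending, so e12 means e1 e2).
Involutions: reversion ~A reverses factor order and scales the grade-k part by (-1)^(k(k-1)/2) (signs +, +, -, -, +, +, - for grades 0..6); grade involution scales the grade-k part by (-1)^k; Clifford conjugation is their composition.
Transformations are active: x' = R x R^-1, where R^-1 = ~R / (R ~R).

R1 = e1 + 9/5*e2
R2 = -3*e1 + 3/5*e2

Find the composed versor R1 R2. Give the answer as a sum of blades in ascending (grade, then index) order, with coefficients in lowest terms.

Distribute over the terms of R1 (each basis-blade product reordered to ascending indices, repeated generators contracted through their squares):
(e1) R2 = 3 + 3/5*e12
(9/5*e2) R2 = -27/25 + 27/5*e12
Summing the partial products and collecting blades:
Answer: 48/25 + 6*e12


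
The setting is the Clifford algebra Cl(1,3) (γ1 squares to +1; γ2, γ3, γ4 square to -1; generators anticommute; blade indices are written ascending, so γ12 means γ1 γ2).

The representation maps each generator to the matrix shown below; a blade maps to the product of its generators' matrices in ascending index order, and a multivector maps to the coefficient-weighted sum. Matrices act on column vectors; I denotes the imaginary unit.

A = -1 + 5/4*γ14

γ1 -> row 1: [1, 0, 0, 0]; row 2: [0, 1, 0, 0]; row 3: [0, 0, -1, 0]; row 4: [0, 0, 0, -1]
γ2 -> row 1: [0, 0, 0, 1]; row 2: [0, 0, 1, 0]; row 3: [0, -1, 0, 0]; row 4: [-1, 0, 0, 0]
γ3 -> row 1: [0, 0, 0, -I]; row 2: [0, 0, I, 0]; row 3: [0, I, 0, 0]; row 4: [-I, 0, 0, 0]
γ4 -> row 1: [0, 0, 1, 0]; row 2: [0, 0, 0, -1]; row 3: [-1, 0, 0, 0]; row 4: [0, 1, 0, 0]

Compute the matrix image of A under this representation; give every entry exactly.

Bivector images (products of the table entries): rho(γ14) = rho(γ1)rho(γ4) = row 1: [0, 0, 1, 0]; row 2: [0, 0, 0, -1]; row 3: [1, 0, 0, 0]; row 4: [0, -1, 0, 0].
M = (-1)*1 + (5/4)*rho(γ14), summed entrywise (1 is the identity matrix):
Answer: row 1: [-1, 0, 5/4, 0]; row 2: [0, -1, 0, -5/4]; row 3: [5/4, 0, -1, 0]; row 4: [0, -5/4, 0, -1]


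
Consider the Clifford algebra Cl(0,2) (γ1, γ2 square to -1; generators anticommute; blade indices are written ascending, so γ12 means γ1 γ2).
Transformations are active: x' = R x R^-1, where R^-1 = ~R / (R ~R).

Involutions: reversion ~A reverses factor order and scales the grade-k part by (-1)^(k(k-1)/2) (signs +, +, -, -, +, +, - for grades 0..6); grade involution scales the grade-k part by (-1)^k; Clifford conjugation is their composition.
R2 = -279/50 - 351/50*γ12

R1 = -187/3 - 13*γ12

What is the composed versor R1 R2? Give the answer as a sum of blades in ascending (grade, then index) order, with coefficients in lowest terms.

Distribute over the terms of R1 (each basis-blade product reordered to ascending indices, repeated generators contracted through their squares):
(-187/3) R2 = 17391/50 + 21879/50*γ12
(-13*γ12) R2 = -4563/50 + 3627/50*γ12
Summing the partial products and collecting blades:
Answer: 6414/25 + 12753/25*γ12


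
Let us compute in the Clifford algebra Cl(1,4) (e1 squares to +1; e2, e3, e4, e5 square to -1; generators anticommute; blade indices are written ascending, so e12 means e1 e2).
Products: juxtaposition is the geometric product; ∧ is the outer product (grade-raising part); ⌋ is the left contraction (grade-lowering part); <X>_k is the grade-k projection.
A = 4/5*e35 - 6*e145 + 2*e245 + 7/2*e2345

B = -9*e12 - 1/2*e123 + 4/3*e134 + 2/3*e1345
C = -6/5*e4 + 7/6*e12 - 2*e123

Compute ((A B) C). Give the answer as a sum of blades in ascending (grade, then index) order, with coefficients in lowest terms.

step 1: 4*e3 + 7/3*e12 + 8/15*e14 - 8*e35 + 4/3*e123 - 76/15*e125 - 1039/60*e145 + 54*e245 - 148/15*e1235 - 65/2*e1345 + 3*e2345
step 2: 97/18 + 16/25*e1 - 28/9*e3 + 622/45*e5 + 8*e12 + 1039/50*e15 + 28/45*e24 - 324/5*e25 - 24/5*e34 - 974/45*e35 + 14/3*e123 - 14/5*e124 + 16*e125 + 39*e135 + 69*e145 + 16/15*e234 - 18/5*e235 - 30673/360*e245 - 48/5*e345 - 8/5*e1234 - 28/3*e1235 - 152/25*e1245 - 209/2*e1345 - 197/60*e2345 - 296/25*e12345
Answer: 97/18 + 16/25*e1 - 28/9*e3 + 622/45*e5 + 8*e12 + 1039/50*e15 + 28/45*e24 - 324/5*e25 - 24/5*e34 - 974/45*e35 + 14/3*e123 - 14/5*e124 + 16*e125 + 39*e135 + 69*e145 + 16/15*e234 - 18/5*e235 - 30673/360*e245 - 48/5*e345 - 8/5*e1234 - 28/3*e1235 - 152/25*e1245 - 209/2*e1345 - 197/60*e2345 - 296/25*e12345


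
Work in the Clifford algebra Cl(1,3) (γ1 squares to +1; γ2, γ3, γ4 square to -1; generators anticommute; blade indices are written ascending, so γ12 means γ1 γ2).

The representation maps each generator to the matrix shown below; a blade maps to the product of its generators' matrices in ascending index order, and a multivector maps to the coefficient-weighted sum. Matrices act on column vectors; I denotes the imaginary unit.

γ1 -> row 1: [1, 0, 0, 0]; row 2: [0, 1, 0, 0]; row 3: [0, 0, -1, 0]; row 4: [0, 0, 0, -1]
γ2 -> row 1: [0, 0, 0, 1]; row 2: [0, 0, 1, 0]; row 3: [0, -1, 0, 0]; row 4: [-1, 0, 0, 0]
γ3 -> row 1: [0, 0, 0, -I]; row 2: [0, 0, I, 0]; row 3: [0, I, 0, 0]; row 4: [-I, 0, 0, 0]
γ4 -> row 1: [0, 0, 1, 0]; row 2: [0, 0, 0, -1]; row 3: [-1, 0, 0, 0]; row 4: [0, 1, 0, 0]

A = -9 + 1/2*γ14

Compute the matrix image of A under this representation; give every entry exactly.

Bivector images (products of the table entries): rho(γ14) = rho(γ1)rho(γ4) = row 1: [0, 0, 1, 0]; row 2: [0, 0, 0, -1]; row 3: [1, 0, 0, 0]; row 4: [0, -1, 0, 0].
M = (-9)*1 + (1/2)*rho(γ14), summed entrywise (1 is the identity matrix):
Answer: row 1: [-9, 0, 1/2, 0]; row 2: [0, -9, 0, -1/2]; row 3: [1/2, 0, -9, 0]; row 4: [0, -1/2, 0, -9]
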